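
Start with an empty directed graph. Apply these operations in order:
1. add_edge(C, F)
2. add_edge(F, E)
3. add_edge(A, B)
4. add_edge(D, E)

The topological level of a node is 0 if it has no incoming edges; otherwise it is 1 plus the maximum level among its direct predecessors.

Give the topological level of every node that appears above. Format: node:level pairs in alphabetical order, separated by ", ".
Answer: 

Answer: A:0, B:1, C:0, D:0, E:2, F:1

Derivation:
Op 1: add_edge(C, F). Edges now: 1
Op 2: add_edge(F, E). Edges now: 2
Op 3: add_edge(A, B). Edges now: 3
Op 4: add_edge(D, E). Edges now: 4
Compute levels (Kahn BFS):
  sources (in-degree 0): A, C, D
  process A: level=0
    A->B: in-degree(B)=0, level(B)=1, enqueue
  process C: level=0
    C->F: in-degree(F)=0, level(F)=1, enqueue
  process D: level=0
    D->E: in-degree(E)=1, level(E)>=1
  process B: level=1
  process F: level=1
    F->E: in-degree(E)=0, level(E)=2, enqueue
  process E: level=2
All levels: A:0, B:1, C:0, D:0, E:2, F:1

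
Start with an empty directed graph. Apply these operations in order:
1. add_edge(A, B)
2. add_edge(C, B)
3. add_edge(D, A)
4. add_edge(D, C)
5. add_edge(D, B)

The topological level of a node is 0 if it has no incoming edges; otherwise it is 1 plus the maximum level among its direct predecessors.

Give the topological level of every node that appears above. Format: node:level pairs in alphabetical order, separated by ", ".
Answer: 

Op 1: add_edge(A, B). Edges now: 1
Op 2: add_edge(C, B). Edges now: 2
Op 3: add_edge(D, A). Edges now: 3
Op 4: add_edge(D, C). Edges now: 4
Op 5: add_edge(D, B). Edges now: 5
Compute levels (Kahn BFS):
  sources (in-degree 0): D
  process D: level=0
    D->A: in-degree(A)=0, level(A)=1, enqueue
    D->B: in-degree(B)=2, level(B)>=1
    D->C: in-degree(C)=0, level(C)=1, enqueue
  process A: level=1
    A->B: in-degree(B)=1, level(B)>=2
  process C: level=1
    C->B: in-degree(B)=0, level(B)=2, enqueue
  process B: level=2
All levels: A:1, B:2, C:1, D:0

Answer: A:1, B:2, C:1, D:0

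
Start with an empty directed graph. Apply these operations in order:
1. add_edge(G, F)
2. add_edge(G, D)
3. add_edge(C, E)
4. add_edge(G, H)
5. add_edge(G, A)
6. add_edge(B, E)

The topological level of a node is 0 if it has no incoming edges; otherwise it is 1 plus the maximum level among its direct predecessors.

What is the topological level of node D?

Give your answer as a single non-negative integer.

Answer: 1

Derivation:
Op 1: add_edge(G, F). Edges now: 1
Op 2: add_edge(G, D). Edges now: 2
Op 3: add_edge(C, E). Edges now: 3
Op 4: add_edge(G, H). Edges now: 4
Op 5: add_edge(G, A). Edges now: 5
Op 6: add_edge(B, E). Edges now: 6
Compute levels (Kahn BFS):
  sources (in-degree 0): B, C, G
  process B: level=0
    B->E: in-degree(E)=1, level(E)>=1
  process C: level=0
    C->E: in-degree(E)=0, level(E)=1, enqueue
  process G: level=0
    G->A: in-degree(A)=0, level(A)=1, enqueue
    G->D: in-degree(D)=0, level(D)=1, enqueue
    G->F: in-degree(F)=0, level(F)=1, enqueue
    G->H: in-degree(H)=0, level(H)=1, enqueue
  process E: level=1
  process A: level=1
  process D: level=1
  process F: level=1
  process H: level=1
All levels: A:1, B:0, C:0, D:1, E:1, F:1, G:0, H:1
level(D) = 1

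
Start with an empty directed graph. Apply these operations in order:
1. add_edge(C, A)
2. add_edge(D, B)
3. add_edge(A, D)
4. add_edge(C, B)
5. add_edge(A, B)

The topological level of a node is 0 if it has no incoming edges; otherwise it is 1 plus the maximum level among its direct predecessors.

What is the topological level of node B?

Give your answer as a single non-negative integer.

Op 1: add_edge(C, A). Edges now: 1
Op 2: add_edge(D, B). Edges now: 2
Op 3: add_edge(A, D). Edges now: 3
Op 4: add_edge(C, B). Edges now: 4
Op 5: add_edge(A, B). Edges now: 5
Compute levels (Kahn BFS):
  sources (in-degree 0): C
  process C: level=0
    C->A: in-degree(A)=0, level(A)=1, enqueue
    C->B: in-degree(B)=2, level(B)>=1
  process A: level=1
    A->B: in-degree(B)=1, level(B)>=2
    A->D: in-degree(D)=0, level(D)=2, enqueue
  process D: level=2
    D->B: in-degree(B)=0, level(B)=3, enqueue
  process B: level=3
All levels: A:1, B:3, C:0, D:2
level(B) = 3

Answer: 3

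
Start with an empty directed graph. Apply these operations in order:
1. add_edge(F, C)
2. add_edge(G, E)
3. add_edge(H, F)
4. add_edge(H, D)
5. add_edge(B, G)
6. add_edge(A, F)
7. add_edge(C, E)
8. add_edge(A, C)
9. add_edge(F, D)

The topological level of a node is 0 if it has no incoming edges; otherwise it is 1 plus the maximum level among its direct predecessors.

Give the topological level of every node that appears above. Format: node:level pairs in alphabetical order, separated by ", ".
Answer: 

Answer: A:0, B:0, C:2, D:2, E:3, F:1, G:1, H:0

Derivation:
Op 1: add_edge(F, C). Edges now: 1
Op 2: add_edge(G, E). Edges now: 2
Op 3: add_edge(H, F). Edges now: 3
Op 4: add_edge(H, D). Edges now: 4
Op 5: add_edge(B, G). Edges now: 5
Op 6: add_edge(A, F). Edges now: 6
Op 7: add_edge(C, E). Edges now: 7
Op 8: add_edge(A, C). Edges now: 8
Op 9: add_edge(F, D). Edges now: 9
Compute levels (Kahn BFS):
  sources (in-degree 0): A, B, H
  process A: level=0
    A->C: in-degree(C)=1, level(C)>=1
    A->F: in-degree(F)=1, level(F)>=1
  process B: level=0
    B->G: in-degree(G)=0, level(G)=1, enqueue
  process H: level=0
    H->D: in-degree(D)=1, level(D)>=1
    H->F: in-degree(F)=0, level(F)=1, enqueue
  process G: level=1
    G->E: in-degree(E)=1, level(E)>=2
  process F: level=1
    F->C: in-degree(C)=0, level(C)=2, enqueue
    F->D: in-degree(D)=0, level(D)=2, enqueue
  process C: level=2
    C->E: in-degree(E)=0, level(E)=3, enqueue
  process D: level=2
  process E: level=3
All levels: A:0, B:0, C:2, D:2, E:3, F:1, G:1, H:0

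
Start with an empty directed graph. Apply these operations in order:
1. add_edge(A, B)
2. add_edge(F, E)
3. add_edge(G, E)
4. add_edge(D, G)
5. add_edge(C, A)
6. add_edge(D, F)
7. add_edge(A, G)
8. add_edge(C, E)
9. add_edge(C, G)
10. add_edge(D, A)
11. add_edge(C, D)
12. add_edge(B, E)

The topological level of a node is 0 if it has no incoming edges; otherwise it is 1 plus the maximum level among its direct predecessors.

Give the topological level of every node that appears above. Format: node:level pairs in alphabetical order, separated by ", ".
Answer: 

Op 1: add_edge(A, B). Edges now: 1
Op 2: add_edge(F, E). Edges now: 2
Op 3: add_edge(G, E). Edges now: 3
Op 4: add_edge(D, G). Edges now: 4
Op 5: add_edge(C, A). Edges now: 5
Op 6: add_edge(D, F). Edges now: 6
Op 7: add_edge(A, G). Edges now: 7
Op 8: add_edge(C, E). Edges now: 8
Op 9: add_edge(C, G). Edges now: 9
Op 10: add_edge(D, A). Edges now: 10
Op 11: add_edge(C, D). Edges now: 11
Op 12: add_edge(B, E). Edges now: 12
Compute levels (Kahn BFS):
  sources (in-degree 0): C
  process C: level=0
    C->A: in-degree(A)=1, level(A)>=1
    C->D: in-degree(D)=0, level(D)=1, enqueue
    C->E: in-degree(E)=3, level(E)>=1
    C->G: in-degree(G)=2, level(G)>=1
  process D: level=1
    D->A: in-degree(A)=0, level(A)=2, enqueue
    D->F: in-degree(F)=0, level(F)=2, enqueue
    D->G: in-degree(G)=1, level(G)>=2
  process A: level=2
    A->B: in-degree(B)=0, level(B)=3, enqueue
    A->G: in-degree(G)=0, level(G)=3, enqueue
  process F: level=2
    F->E: in-degree(E)=2, level(E)>=3
  process B: level=3
    B->E: in-degree(E)=1, level(E)>=4
  process G: level=3
    G->E: in-degree(E)=0, level(E)=4, enqueue
  process E: level=4
All levels: A:2, B:3, C:0, D:1, E:4, F:2, G:3

Answer: A:2, B:3, C:0, D:1, E:4, F:2, G:3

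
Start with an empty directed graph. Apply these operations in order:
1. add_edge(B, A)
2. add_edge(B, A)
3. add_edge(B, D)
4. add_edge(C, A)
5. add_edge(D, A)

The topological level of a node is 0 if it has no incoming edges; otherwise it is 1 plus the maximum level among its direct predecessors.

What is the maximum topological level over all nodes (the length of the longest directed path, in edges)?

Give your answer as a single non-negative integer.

Answer: 2

Derivation:
Op 1: add_edge(B, A). Edges now: 1
Op 2: add_edge(B, A) (duplicate, no change). Edges now: 1
Op 3: add_edge(B, D). Edges now: 2
Op 4: add_edge(C, A). Edges now: 3
Op 5: add_edge(D, A). Edges now: 4
Compute levels (Kahn BFS):
  sources (in-degree 0): B, C
  process B: level=0
    B->A: in-degree(A)=2, level(A)>=1
    B->D: in-degree(D)=0, level(D)=1, enqueue
  process C: level=0
    C->A: in-degree(A)=1, level(A)>=1
  process D: level=1
    D->A: in-degree(A)=0, level(A)=2, enqueue
  process A: level=2
All levels: A:2, B:0, C:0, D:1
max level = 2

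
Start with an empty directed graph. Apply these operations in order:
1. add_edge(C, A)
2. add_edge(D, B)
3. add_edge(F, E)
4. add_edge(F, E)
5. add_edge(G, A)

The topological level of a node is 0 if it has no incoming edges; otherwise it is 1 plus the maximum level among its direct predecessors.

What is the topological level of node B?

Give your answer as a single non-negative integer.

Answer: 1

Derivation:
Op 1: add_edge(C, A). Edges now: 1
Op 2: add_edge(D, B). Edges now: 2
Op 3: add_edge(F, E). Edges now: 3
Op 4: add_edge(F, E) (duplicate, no change). Edges now: 3
Op 5: add_edge(G, A). Edges now: 4
Compute levels (Kahn BFS):
  sources (in-degree 0): C, D, F, G
  process C: level=0
    C->A: in-degree(A)=1, level(A)>=1
  process D: level=0
    D->B: in-degree(B)=0, level(B)=1, enqueue
  process F: level=0
    F->E: in-degree(E)=0, level(E)=1, enqueue
  process G: level=0
    G->A: in-degree(A)=0, level(A)=1, enqueue
  process B: level=1
  process E: level=1
  process A: level=1
All levels: A:1, B:1, C:0, D:0, E:1, F:0, G:0
level(B) = 1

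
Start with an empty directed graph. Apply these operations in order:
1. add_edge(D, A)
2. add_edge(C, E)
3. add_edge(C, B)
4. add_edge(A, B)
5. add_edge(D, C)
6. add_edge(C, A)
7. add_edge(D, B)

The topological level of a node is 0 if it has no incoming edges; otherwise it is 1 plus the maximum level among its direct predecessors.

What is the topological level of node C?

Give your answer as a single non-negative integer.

Op 1: add_edge(D, A). Edges now: 1
Op 2: add_edge(C, E). Edges now: 2
Op 3: add_edge(C, B). Edges now: 3
Op 4: add_edge(A, B). Edges now: 4
Op 5: add_edge(D, C). Edges now: 5
Op 6: add_edge(C, A). Edges now: 6
Op 7: add_edge(D, B). Edges now: 7
Compute levels (Kahn BFS):
  sources (in-degree 0): D
  process D: level=0
    D->A: in-degree(A)=1, level(A)>=1
    D->B: in-degree(B)=2, level(B)>=1
    D->C: in-degree(C)=0, level(C)=1, enqueue
  process C: level=1
    C->A: in-degree(A)=0, level(A)=2, enqueue
    C->B: in-degree(B)=1, level(B)>=2
    C->E: in-degree(E)=0, level(E)=2, enqueue
  process A: level=2
    A->B: in-degree(B)=0, level(B)=3, enqueue
  process E: level=2
  process B: level=3
All levels: A:2, B:3, C:1, D:0, E:2
level(C) = 1

Answer: 1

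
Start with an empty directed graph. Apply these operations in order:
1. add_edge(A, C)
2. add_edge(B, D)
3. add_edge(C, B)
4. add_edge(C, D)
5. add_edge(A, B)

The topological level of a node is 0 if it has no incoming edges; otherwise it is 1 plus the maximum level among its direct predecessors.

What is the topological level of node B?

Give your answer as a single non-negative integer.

Op 1: add_edge(A, C). Edges now: 1
Op 2: add_edge(B, D). Edges now: 2
Op 3: add_edge(C, B). Edges now: 3
Op 4: add_edge(C, D). Edges now: 4
Op 5: add_edge(A, B). Edges now: 5
Compute levels (Kahn BFS):
  sources (in-degree 0): A
  process A: level=0
    A->B: in-degree(B)=1, level(B)>=1
    A->C: in-degree(C)=0, level(C)=1, enqueue
  process C: level=1
    C->B: in-degree(B)=0, level(B)=2, enqueue
    C->D: in-degree(D)=1, level(D)>=2
  process B: level=2
    B->D: in-degree(D)=0, level(D)=3, enqueue
  process D: level=3
All levels: A:0, B:2, C:1, D:3
level(B) = 2

Answer: 2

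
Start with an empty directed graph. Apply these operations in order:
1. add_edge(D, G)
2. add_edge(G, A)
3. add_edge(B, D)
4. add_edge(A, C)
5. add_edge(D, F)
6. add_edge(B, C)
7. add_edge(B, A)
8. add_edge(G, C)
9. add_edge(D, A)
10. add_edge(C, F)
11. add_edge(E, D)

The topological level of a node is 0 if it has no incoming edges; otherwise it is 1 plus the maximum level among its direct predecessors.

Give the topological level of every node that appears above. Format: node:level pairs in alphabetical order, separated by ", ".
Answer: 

Op 1: add_edge(D, G). Edges now: 1
Op 2: add_edge(G, A). Edges now: 2
Op 3: add_edge(B, D). Edges now: 3
Op 4: add_edge(A, C). Edges now: 4
Op 5: add_edge(D, F). Edges now: 5
Op 6: add_edge(B, C). Edges now: 6
Op 7: add_edge(B, A). Edges now: 7
Op 8: add_edge(G, C). Edges now: 8
Op 9: add_edge(D, A). Edges now: 9
Op 10: add_edge(C, F). Edges now: 10
Op 11: add_edge(E, D). Edges now: 11
Compute levels (Kahn BFS):
  sources (in-degree 0): B, E
  process B: level=0
    B->A: in-degree(A)=2, level(A)>=1
    B->C: in-degree(C)=2, level(C)>=1
    B->D: in-degree(D)=1, level(D)>=1
  process E: level=0
    E->D: in-degree(D)=0, level(D)=1, enqueue
  process D: level=1
    D->A: in-degree(A)=1, level(A)>=2
    D->F: in-degree(F)=1, level(F)>=2
    D->G: in-degree(G)=0, level(G)=2, enqueue
  process G: level=2
    G->A: in-degree(A)=0, level(A)=3, enqueue
    G->C: in-degree(C)=1, level(C)>=3
  process A: level=3
    A->C: in-degree(C)=0, level(C)=4, enqueue
  process C: level=4
    C->F: in-degree(F)=0, level(F)=5, enqueue
  process F: level=5
All levels: A:3, B:0, C:4, D:1, E:0, F:5, G:2

Answer: A:3, B:0, C:4, D:1, E:0, F:5, G:2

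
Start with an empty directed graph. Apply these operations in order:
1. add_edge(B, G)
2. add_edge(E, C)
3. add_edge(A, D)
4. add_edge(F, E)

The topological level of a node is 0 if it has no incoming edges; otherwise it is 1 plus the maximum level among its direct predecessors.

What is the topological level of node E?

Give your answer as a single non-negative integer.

Answer: 1

Derivation:
Op 1: add_edge(B, G). Edges now: 1
Op 2: add_edge(E, C). Edges now: 2
Op 3: add_edge(A, D). Edges now: 3
Op 4: add_edge(F, E). Edges now: 4
Compute levels (Kahn BFS):
  sources (in-degree 0): A, B, F
  process A: level=0
    A->D: in-degree(D)=0, level(D)=1, enqueue
  process B: level=0
    B->G: in-degree(G)=0, level(G)=1, enqueue
  process F: level=0
    F->E: in-degree(E)=0, level(E)=1, enqueue
  process D: level=1
  process G: level=1
  process E: level=1
    E->C: in-degree(C)=0, level(C)=2, enqueue
  process C: level=2
All levels: A:0, B:0, C:2, D:1, E:1, F:0, G:1
level(E) = 1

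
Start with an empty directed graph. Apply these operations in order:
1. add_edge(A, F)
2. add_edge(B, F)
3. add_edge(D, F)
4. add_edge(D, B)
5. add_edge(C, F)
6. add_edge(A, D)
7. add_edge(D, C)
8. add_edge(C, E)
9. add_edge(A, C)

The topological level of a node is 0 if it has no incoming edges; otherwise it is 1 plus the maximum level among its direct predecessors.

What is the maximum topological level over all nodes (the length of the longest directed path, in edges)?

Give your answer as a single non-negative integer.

Op 1: add_edge(A, F). Edges now: 1
Op 2: add_edge(B, F). Edges now: 2
Op 3: add_edge(D, F). Edges now: 3
Op 4: add_edge(D, B). Edges now: 4
Op 5: add_edge(C, F). Edges now: 5
Op 6: add_edge(A, D). Edges now: 6
Op 7: add_edge(D, C). Edges now: 7
Op 8: add_edge(C, E). Edges now: 8
Op 9: add_edge(A, C). Edges now: 9
Compute levels (Kahn BFS):
  sources (in-degree 0): A
  process A: level=0
    A->C: in-degree(C)=1, level(C)>=1
    A->D: in-degree(D)=0, level(D)=1, enqueue
    A->F: in-degree(F)=3, level(F)>=1
  process D: level=1
    D->B: in-degree(B)=0, level(B)=2, enqueue
    D->C: in-degree(C)=0, level(C)=2, enqueue
    D->F: in-degree(F)=2, level(F)>=2
  process B: level=2
    B->F: in-degree(F)=1, level(F)>=3
  process C: level=2
    C->E: in-degree(E)=0, level(E)=3, enqueue
    C->F: in-degree(F)=0, level(F)=3, enqueue
  process E: level=3
  process F: level=3
All levels: A:0, B:2, C:2, D:1, E:3, F:3
max level = 3

Answer: 3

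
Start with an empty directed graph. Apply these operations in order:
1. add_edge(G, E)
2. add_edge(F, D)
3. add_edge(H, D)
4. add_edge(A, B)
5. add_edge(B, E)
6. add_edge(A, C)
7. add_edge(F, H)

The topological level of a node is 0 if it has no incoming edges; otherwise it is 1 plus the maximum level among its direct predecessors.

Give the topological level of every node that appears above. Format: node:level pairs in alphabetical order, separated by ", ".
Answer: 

Answer: A:0, B:1, C:1, D:2, E:2, F:0, G:0, H:1

Derivation:
Op 1: add_edge(G, E). Edges now: 1
Op 2: add_edge(F, D). Edges now: 2
Op 3: add_edge(H, D). Edges now: 3
Op 4: add_edge(A, B). Edges now: 4
Op 5: add_edge(B, E). Edges now: 5
Op 6: add_edge(A, C). Edges now: 6
Op 7: add_edge(F, H). Edges now: 7
Compute levels (Kahn BFS):
  sources (in-degree 0): A, F, G
  process A: level=0
    A->B: in-degree(B)=0, level(B)=1, enqueue
    A->C: in-degree(C)=0, level(C)=1, enqueue
  process F: level=0
    F->D: in-degree(D)=1, level(D)>=1
    F->H: in-degree(H)=0, level(H)=1, enqueue
  process G: level=0
    G->E: in-degree(E)=1, level(E)>=1
  process B: level=1
    B->E: in-degree(E)=0, level(E)=2, enqueue
  process C: level=1
  process H: level=1
    H->D: in-degree(D)=0, level(D)=2, enqueue
  process E: level=2
  process D: level=2
All levels: A:0, B:1, C:1, D:2, E:2, F:0, G:0, H:1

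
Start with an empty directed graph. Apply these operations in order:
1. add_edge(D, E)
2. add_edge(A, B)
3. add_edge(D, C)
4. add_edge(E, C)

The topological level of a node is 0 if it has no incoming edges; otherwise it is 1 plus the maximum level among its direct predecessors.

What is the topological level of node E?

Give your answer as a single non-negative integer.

Answer: 1

Derivation:
Op 1: add_edge(D, E). Edges now: 1
Op 2: add_edge(A, B). Edges now: 2
Op 3: add_edge(D, C). Edges now: 3
Op 4: add_edge(E, C). Edges now: 4
Compute levels (Kahn BFS):
  sources (in-degree 0): A, D
  process A: level=0
    A->B: in-degree(B)=0, level(B)=1, enqueue
  process D: level=0
    D->C: in-degree(C)=1, level(C)>=1
    D->E: in-degree(E)=0, level(E)=1, enqueue
  process B: level=1
  process E: level=1
    E->C: in-degree(C)=0, level(C)=2, enqueue
  process C: level=2
All levels: A:0, B:1, C:2, D:0, E:1
level(E) = 1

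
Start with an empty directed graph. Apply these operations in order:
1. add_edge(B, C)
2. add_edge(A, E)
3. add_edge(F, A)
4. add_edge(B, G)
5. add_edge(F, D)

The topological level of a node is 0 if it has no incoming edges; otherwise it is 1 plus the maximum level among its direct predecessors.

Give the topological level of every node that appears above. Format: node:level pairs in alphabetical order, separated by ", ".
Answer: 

Op 1: add_edge(B, C). Edges now: 1
Op 2: add_edge(A, E). Edges now: 2
Op 3: add_edge(F, A). Edges now: 3
Op 4: add_edge(B, G). Edges now: 4
Op 5: add_edge(F, D). Edges now: 5
Compute levels (Kahn BFS):
  sources (in-degree 0): B, F
  process B: level=0
    B->C: in-degree(C)=0, level(C)=1, enqueue
    B->G: in-degree(G)=0, level(G)=1, enqueue
  process F: level=0
    F->A: in-degree(A)=0, level(A)=1, enqueue
    F->D: in-degree(D)=0, level(D)=1, enqueue
  process C: level=1
  process G: level=1
  process A: level=1
    A->E: in-degree(E)=0, level(E)=2, enqueue
  process D: level=1
  process E: level=2
All levels: A:1, B:0, C:1, D:1, E:2, F:0, G:1

Answer: A:1, B:0, C:1, D:1, E:2, F:0, G:1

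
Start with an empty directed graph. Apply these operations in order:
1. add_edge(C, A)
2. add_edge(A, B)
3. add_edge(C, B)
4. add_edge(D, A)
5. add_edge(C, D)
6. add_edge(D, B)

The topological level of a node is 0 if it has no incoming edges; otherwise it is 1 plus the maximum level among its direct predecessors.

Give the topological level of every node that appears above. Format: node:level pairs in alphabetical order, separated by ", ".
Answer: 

Answer: A:2, B:3, C:0, D:1

Derivation:
Op 1: add_edge(C, A). Edges now: 1
Op 2: add_edge(A, B). Edges now: 2
Op 3: add_edge(C, B). Edges now: 3
Op 4: add_edge(D, A). Edges now: 4
Op 5: add_edge(C, D). Edges now: 5
Op 6: add_edge(D, B). Edges now: 6
Compute levels (Kahn BFS):
  sources (in-degree 0): C
  process C: level=0
    C->A: in-degree(A)=1, level(A)>=1
    C->B: in-degree(B)=2, level(B)>=1
    C->D: in-degree(D)=0, level(D)=1, enqueue
  process D: level=1
    D->A: in-degree(A)=0, level(A)=2, enqueue
    D->B: in-degree(B)=1, level(B)>=2
  process A: level=2
    A->B: in-degree(B)=0, level(B)=3, enqueue
  process B: level=3
All levels: A:2, B:3, C:0, D:1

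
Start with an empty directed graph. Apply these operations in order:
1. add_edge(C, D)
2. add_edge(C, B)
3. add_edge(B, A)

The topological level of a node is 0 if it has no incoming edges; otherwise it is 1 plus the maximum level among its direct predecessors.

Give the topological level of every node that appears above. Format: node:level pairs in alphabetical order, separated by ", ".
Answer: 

Answer: A:2, B:1, C:0, D:1

Derivation:
Op 1: add_edge(C, D). Edges now: 1
Op 2: add_edge(C, B). Edges now: 2
Op 3: add_edge(B, A). Edges now: 3
Compute levels (Kahn BFS):
  sources (in-degree 0): C
  process C: level=0
    C->B: in-degree(B)=0, level(B)=1, enqueue
    C->D: in-degree(D)=0, level(D)=1, enqueue
  process B: level=1
    B->A: in-degree(A)=0, level(A)=2, enqueue
  process D: level=1
  process A: level=2
All levels: A:2, B:1, C:0, D:1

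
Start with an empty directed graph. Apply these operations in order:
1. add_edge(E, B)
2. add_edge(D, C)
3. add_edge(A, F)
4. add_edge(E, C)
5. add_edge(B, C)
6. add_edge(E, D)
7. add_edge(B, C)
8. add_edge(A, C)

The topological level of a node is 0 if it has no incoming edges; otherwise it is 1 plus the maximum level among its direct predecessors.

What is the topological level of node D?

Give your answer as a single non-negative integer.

Op 1: add_edge(E, B). Edges now: 1
Op 2: add_edge(D, C). Edges now: 2
Op 3: add_edge(A, F). Edges now: 3
Op 4: add_edge(E, C). Edges now: 4
Op 5: add_edge(B, C). Edges now: 5
Op 6: add_edge(E, D). Edges now: 6
Op 7: add_edge(B, C) (duplicate, no change). Edges now: 6
Op 8: add_edge(A, C). Edges now: 7
Compute levels (Kahn BFS):
  sources (in-degree 0): A, E
  process A: level=0
    A->C: in-degree(C)=3, level(C)>=1
    A->F: in-degree(F)=0, level(F)=1, enqueue
  process E: level=0
    E->B: in-degree(B)=0, level(B)=1, enqueue
    E->C: in-degree(C)=2, level(C)>=1
    E->D: in-degree(D)=0, level(D)=1, enqueue
  process F: level=1
  process B: level=1
    B->C: in-degree(C)=1, level(C)>=2
  process D: level=1
    D->C: in-degree(C)=0, level(C)=2, enqueue
  process C: level=2
All levels: A:0, B:1, C:2, D:1, E:0, F:1
level(D) = 1

Answer: 1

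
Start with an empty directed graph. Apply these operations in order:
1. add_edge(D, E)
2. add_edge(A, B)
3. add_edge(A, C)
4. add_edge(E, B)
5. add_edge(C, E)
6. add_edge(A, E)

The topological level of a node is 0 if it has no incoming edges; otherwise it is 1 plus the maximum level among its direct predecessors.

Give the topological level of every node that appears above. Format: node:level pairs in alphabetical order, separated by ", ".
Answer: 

Op 1: add_edge(D, E). Edges now: 1
Op 2: add_edge(A, B). Edges now: 2
Op 3: add_edge(A, C). Edges now: 3
Op 4: add_edge(E, B). Edges now: 4
Op 5: add_edge(C, E). Edges now: 5
Op 6: add_edge(A, E). Edges now: 6
Compute levels (Kahn BFS):
  sources (in-degree 0): A, D
  process A: level=0
    A->B: in-degree(B)=1, level(B)>=1
    A->C: in-degree(C)=0, level(C)=1, enqueue
    A->E: in-degree(E)=2, level(E)>=1
  process D: level=0
    D->E: in-degree(E)=1, level(E)>=1
  process C: level=1
    C->E: in-degree(E)=0, level(E)=2, enqueue
  process E: level=2
    E->B: in-degree(B)=0, level(B)=3, enqueue
  process B: level=3
All levels: A:0, B:3, C:1, D:0, E:2

Answer: A:0, B:3, C:1, D:0, E:2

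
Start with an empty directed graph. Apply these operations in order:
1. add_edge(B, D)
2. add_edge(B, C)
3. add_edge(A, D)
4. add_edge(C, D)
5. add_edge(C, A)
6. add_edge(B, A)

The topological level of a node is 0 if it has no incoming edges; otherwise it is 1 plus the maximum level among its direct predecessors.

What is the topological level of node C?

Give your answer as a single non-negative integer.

Op 1: add_edge(B, D). Edges now: 1
Op 2: add_edge(B, C). Edges now: 2
Op 3: add_edge(A, D). Edges now: 3
Op 4: add_edge(C, D). Edges now: 4
Op 5: add_edge(C, A). Edges now: 5
Op 6: add_edge(B, A). Edges now: 6
Compute levels (Kahn BFS):
  sources (in-degree 0): B
  process B: level=0
    B->A: in-degree(A)=1, level(A)>=1
    B->C: in-degree(C)=0, level(C)=1, enqueue
    B->D: in-degree(D)=2, level(D)>=1
  process C: level=1
    C->A: in-degree(A)=0, level(A)=2, enqueue
    C->D: in-degree(D)=1, level(D)>=2
  process A: level=2
    A->D: in-degree(D)=0, level(D)=3, enqueue
  process D: level=3
All levels: A:2, B:0, C:1, D:3
level(C) = 1

Answer: 1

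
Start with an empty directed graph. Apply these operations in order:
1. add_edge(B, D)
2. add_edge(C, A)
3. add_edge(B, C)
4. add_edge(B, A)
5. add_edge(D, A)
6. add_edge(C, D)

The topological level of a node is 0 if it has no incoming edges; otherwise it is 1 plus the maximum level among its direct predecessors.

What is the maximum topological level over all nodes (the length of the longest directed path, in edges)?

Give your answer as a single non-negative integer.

Op 1: add_edge(B, D). Edges now: 1
Op 2: add_edge(C, A). Edges now: 2
Op 3: add_edge(B, C). Edges now: 3
Op 4: add_edge(B, A). Edges now: 4
Op 5: add_edge(D, A). Edges now: 5
Op 6: add_edge(C, D). Edges now: 6
Compute levels (Kahn BFS):
  sources (in-degree 0): B
  process B: level=0
    B->A: in-degree(A)=2, level(A)>=1
    B->C: in-degree(C)=0, level(C)=1, enqueue
    B->D: in-degree(D)=1, level(D)>=1
  process C: level=1
    C->A: in-degree(A)=1, level(A)>=2
    C->D: in-degree(D)=0, level(D)=2, enqueue
  process D: level=2
    D->A: in-degree(A)=0, level(A)=3, enqueue
  process A: level=3
All levels: A:3, B:0, C:1, D:2
max level = 3

Answer: 3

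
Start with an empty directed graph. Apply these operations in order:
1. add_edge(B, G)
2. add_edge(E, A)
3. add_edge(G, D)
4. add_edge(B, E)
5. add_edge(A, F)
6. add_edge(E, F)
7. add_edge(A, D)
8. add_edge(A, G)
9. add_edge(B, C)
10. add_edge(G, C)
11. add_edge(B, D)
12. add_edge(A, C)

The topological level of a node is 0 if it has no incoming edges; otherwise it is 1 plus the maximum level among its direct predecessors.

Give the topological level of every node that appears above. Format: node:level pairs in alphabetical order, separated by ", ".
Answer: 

Answer: A:2, B:0, C:4, D:4, E:1, F:3, G:3

Derivation:
Op 1: add_edge(B, G). Edges now: 1
Op 2: add_edge(E, A). Edges now: 2
Op 3: add_edge(G, D). Edges now: 3
Op 4: add_edge(B, E). Edges now: 4
Op 5: add_edge(A, F). Edges now: 5
Op 6: add_edge(E, F). Edges now: 6
Op 7: add_edge(A, D). Edges now: 7
Op 8: add_edge(A, G). Edges now: 8
Op 9: add_edge(B, C). Edges now: 9
Op 10: add_edge(G, C). Edges now: 10
Op 11: add_edge(B, D). Edges now: 11
Op 12: add_edge(A, C). Edges now: 12
Compute levels (Kahn BFS):
  sources (in-degree 0): B
  process B: level=0
    B->C: in-degree(C)=2, level(C)>=1
    B->D: in-degree(D)=2, level(D)>=1
    B->E: in-degree(E)=0, level(E)=1, enqueue
    B->G: in-degree(G)=1, level(G)>=1
  process E: level=1
    E->A: in-degree(A)=0, level(A)=2, enqueue
    E->F: in-degree(F)=1, level(F)>=2
  process A: level=2
    A->C: in-degree(C)=1, level(C)>=3
    A->D: in-degree(D)=1, level(D)>=3
    A->F: in-degree(F)=0, level(F)=3, enqueue
    A->G: in-degree(G)=0, level(G)=3, enqueue
  process F: level=3
  process G: level=3
    G->C: in-degree(C)=0, level(C)=4, enqueue
    G->D: in-degree(D)=0, level(D)=4, enqueue
  process C: level=4
  process D: level=4
All levels: A:2, B:0, C:4, D:4, E:1, F:3, G:3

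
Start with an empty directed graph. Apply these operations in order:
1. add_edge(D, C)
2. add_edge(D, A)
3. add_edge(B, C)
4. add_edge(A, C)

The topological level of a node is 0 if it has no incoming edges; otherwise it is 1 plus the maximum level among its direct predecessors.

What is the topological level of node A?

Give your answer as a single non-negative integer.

Op 1: add_edge(D, C). Edges now: 1
Op 2: add_edge(D, A). Edges now: 2
Op 3: add_edge(B, C). Edges now: 3
Op 4: add_edge(A, C). Edges now: 4
Compute levels (Kahn BFS):
  sources (in-degree 0): B, D
  process B: level=0
    B->C: in-degree(C)=2, level(C)>=1
  process D: level=0
    D->A: in-degree(A)=0, level(A)=1, enqueue
    D->C: in-degree(C)=1, level(C)>=1
  process A: level=1
    A->C: in-degree(C)=0, level(C)=2, enqueue
  process C: level=2
All levels: A:1, B:0, C:2, D:0
level(A) = 1

Answer: 1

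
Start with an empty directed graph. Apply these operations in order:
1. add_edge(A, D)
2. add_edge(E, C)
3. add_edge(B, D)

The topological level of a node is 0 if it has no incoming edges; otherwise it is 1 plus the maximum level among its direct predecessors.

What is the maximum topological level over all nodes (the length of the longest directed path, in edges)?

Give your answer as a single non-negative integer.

Op 1: add_edge(A, D). Edges now: 1
Op 2: add_edge(E, C). Edges now: 2
Op 3: add_edge(B, D). Edges now: 3
Compute levels (Kahn BFS):
  sources (in-degree 0): A, B, E
  process A: level=0
    A->D: in-degree(D)=1, level(D)>=1
  process B: level=0
    B->D: in-degree(D)=0, level(D)=1, enqueue
  process E: level=0
    E->C: in-degree(C)=0, level(C)=1, enqueue
  process D: level=1
  process C: level=1
All levels: A:0, B:0, C:1, D:1, E:0
max level = 1

Answer: 1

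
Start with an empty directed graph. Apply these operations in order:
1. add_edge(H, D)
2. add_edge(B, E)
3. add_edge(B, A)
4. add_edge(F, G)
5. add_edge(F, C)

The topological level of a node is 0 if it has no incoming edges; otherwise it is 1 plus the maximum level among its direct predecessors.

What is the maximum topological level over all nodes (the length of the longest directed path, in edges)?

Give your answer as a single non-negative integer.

Op 1: add_edge(H, D). Edges now: 1
Op 2: add_edge(B, E). Edges now: 2
Op 3: add_edge(B, A). Edges now: 3
Op 4: add_edge(F, G). Edges now: 4
Op 5: add_edge(F, C). Edges now: 5
Compute levels (Kahn BFS):
  sources (in-degree 0): B, F, H
  process B: level=0
    B->A: in-degree(A)=0, level(A)=1, enqueue
    B->E: in-degree(E)=0, level(E)=1, enqueue
  process F: level=0
    F->C: in-degree(C)=0, level(C)=1, enqueue
    F->G: in-degree(G)=0, level(G)=1, enqueue
  process H: level=0
    H->D: in-degree(D)=0, level(D)=1, enqueue
  process A: level=1
  process E: level=1
  process C: level=1
  process G: level=1
  process D: level=1
All levels: A:1, B:0, C:1, D:1, E:1, F:0, G:1, H:0
max level = 1

Answer: 1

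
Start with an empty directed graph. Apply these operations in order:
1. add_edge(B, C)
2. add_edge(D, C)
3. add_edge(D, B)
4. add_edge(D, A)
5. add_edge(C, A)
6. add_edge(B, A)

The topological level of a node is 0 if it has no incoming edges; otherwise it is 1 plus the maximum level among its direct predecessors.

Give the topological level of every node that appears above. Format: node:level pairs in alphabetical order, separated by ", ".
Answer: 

Op 1: add_edge(B, C). Edges now: 1
Op 2: add_edge(D, C). Edges now: 2
Op 3: add_edge(D, B). Edges now: 3
Op 4: add_edge(D, A). Edges now: 4
Op 5: add_edge(C, A). Edges now: 5
Op 6: add_edge(B, A). Edges now: 6
Compute levels (Kahn BFS):
  sources (in-degree 0): D
  process D: level=0
    D->A: in-degree(A)=2, level(A)>=1
    D->B: in-degree(B)=0, level(B)=1, enqueue
    D->C: in-degree(C)=1, level(C)>=1
  process B: level=1
    B->A: in-degree(A)=1, level(A)>=2
    B->C: in-degree(C)=0, level(C)=2, enqueue
  process C: level=2
    C->A: in-degree(A)=0, level(A)=3, enqueue
  process A: level=3
All levels: A:3, B:1, C:2, D:0

Answer: A:3, B:1, C:2, D:0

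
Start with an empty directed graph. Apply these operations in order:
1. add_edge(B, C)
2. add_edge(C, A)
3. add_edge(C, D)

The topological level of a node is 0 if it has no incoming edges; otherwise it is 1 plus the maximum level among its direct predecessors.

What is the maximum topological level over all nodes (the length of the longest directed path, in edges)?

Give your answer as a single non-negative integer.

Op 1: add_edge(B, C). Edges now: 1
Op 2: add_edge(C, A). Edges now: 2
Op 3: add_edge(C, D). Edges now: 3
Compute levels (Kahn BFS):
  sources (in-degree 0): B
  process B: level=0
    B->C: in-degree(C)=0, level(C)=1, enqueue
  process C: level=1
    C->A: in-degree(A)=0, level(A)=2, enqueue
    C->D: in-degree(D)=0, level(D)=2, enqueue
  process A: level=2
  process D: level=2
All levels: A:2, B:0, C:1, D:2
max level = 2

Answer: 2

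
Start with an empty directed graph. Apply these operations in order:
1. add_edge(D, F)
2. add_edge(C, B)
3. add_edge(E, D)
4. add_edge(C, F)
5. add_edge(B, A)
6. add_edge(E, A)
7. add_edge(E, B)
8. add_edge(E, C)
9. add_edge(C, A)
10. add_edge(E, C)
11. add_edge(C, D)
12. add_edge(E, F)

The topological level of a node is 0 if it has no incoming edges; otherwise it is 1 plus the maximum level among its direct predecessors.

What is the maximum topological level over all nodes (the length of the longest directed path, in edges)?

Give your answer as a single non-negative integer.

Op 1: add_edge(D, F). Edges now: 1
Op 2: add_edge(C, B). Edges now: 2
Op 3: add_edge(E, D). Edges now: 3
Op 4: add_edge(C, F). Edges now: 4
Op 5: add_edge(B, A). Edges now: 5
Op 6: add_edge(E, A). Edges now: 6
Op 7: add_edge(E, B). Edges now: 7
Op 8: add_edge(E, C). Edges now: 8
Op 9: add_edge(C, A). Edges now: 9
Op 10: add_edge(E, C) (duplicate, no change). Edges now: 9
Op 11: add_edge(C, D). Edges now: 10
Op 12: add_edge(E, F). Edges now: 11
Compute levels (Kahn BFS):
  sources (in-degree 0): E
  process E: level=0
    E->A: in-degree(A)=2, level(A)>=1
    E->B: in-degree(B)=1, level(B)>=1
    E->C: in-degree(C)=0, level(C)=1, enqueue
    E->D: in-degree(D)=1, level(D)>=1
    E->F: in-degree(F)=2, level(F)>=1
  process C: level=1
    C->A: in-degree(A)=1, level(A)>=2
    C->B: in-degree(B)=0, level(B)=2, enqueue
    C->D: in-degree(D)=0, level(D)=2, enqueue
    C->F: in-degree(F)=1, level(F)>=2
  process B: level=2
    B->A: in-degree(A)=0, level(A)=3, enqueue
  process D: level=2
    D->F: in-degree(F)=0, level(F)=3, enqueue
  process A: level=3
  process F: level=3
All levels: A:3, B:2, C:1, D:2, E:0, F:3
max level = 3

Answer: 3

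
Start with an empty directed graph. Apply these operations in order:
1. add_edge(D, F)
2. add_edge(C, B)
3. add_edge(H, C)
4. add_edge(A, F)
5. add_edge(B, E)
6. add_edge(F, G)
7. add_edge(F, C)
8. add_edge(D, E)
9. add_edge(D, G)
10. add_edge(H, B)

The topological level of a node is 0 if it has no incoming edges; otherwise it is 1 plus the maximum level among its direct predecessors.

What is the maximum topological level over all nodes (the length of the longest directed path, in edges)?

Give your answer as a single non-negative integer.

Op 1: add_edge(D, F). Edges now: 1
Op 2: add_edge(C, B). Edges now: 2
Op 3: add_edge(H, C). Edges now: 3
Op 4: add_edge(A, F). Edges now: 4
Op 5: add_edge(B, E). Edges now: 5
Op 6: add_edge(F, G). Edges now: 6
Op 7: add_edge(F, C). Edges now: 7
Op 8: add_edge(D, E). Edges now: 8
Op 9: add_edge(D, G). Edges now: 9
Op 10: add_edge(H, B). Edges now: 10
Compute levels (Kahn BFS):
  sources (in-degree 0): A, D, H
  process A: level=0
    A->F: in-degree(F)=1, level(F)>=1
  process D: level=0
    D->E: in-degree(E)=1, level(E)>=1
    D->F: in-degree(F)=0, level(F)=1, enqueue
    D->G: in-degree(G)=1, level(G)>=1
  process H: level=0
    H->B: in-degree(B)=1, level(B)>=1
    H->C: in-degree(C)=1, level(C)>=1
  process F: level=1
    F->C: in-degree(C)=0, level(C)=2, enqueue
    F->G: in-degree(G)=0, level(G)=2, enqueue
  process C: level=2
    C->B: in-degree(B)=0, level(B)=3, enqueue
  process G: level=2
  process B: level=3
    B->E: in-degree(E)=0, level(E)=4, enqueue
  process E: level=4
All levels: A:0, B:3, C:2, D:0, E:4, F:1, G:2, H:0
max level = 4

Answer: 4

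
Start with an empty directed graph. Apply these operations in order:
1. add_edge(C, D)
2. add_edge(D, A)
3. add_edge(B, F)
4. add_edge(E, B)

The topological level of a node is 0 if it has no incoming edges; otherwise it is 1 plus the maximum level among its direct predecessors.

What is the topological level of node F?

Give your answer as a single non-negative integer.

Op 1: add_edge(C, D). Edges now: 1
Op 2: add_edge(D, A). Edges now: 2
Op 3: add_edge(B, F). Edges now: 3
Op 4: add_edge(E, B). Edges now: 4
Compute levels (Kahn BFS):
  sources (in-degree 0): C, E
  process C: level=0
    C->D: in-degree(D)=0, level(D)=1, enqueue
  process E: level=0
    E->B: in-degree(B)=0, level(B)=1, enqueue
  process D: level=1
    D->A: in-degree(A)=0, level(A)=2, enqueue
  process B: level=1
    B->F: in-degree(F)=0, level(F)=2, enqueue
  process A: level=2
  process F: level=2
All levels: A:2, B:1, C:0, D:1, E:0, F:2
level(F) = 2

Answer: 2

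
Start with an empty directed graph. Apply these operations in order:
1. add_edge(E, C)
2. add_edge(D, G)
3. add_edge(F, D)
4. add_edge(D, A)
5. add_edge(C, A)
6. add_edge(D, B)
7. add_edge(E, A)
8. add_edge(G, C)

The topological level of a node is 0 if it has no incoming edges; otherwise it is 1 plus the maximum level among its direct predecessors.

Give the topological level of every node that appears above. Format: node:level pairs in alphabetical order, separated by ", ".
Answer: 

Op 1: add_edge(E, C). Edges now: 1
Op 2: add_edge(D, G). Edges now: 2
Op 3: add_edge(F, D). Edges now: 3
Op 4: add_edge(D, A). Edges now: 4
Op 5: add_edge(C, A). Edges now: 5
Op 6: add_edge(D, B). Edges now: 6
Op 7: add_edge(E, A). Edges now: 7
Op 8: add_edge(G, C). Edges now: 8
Compute levels (Kahn BFS):
  sources (in-degree 0): E, F
  process E: level=0
    E->A: in-degree(A)=2, level(A)>=1
    E->C: in-degree(C)=1, level(C)>=1
  process F: level=0
    F->D: in-degree(D)=0, level(D)=1, enqueue
  process D: level=1
    D->A: in-degree(A)=1, level(A)>=2
    D->B: in-degree(B)=0, level(B)=2, enqueue
    D->G: in-degree(G)=0, level(G)=2, enqueue
  process B: level=2
  process G: level=2
    G->C: in-degree(C)=0, level(C)=3, enqueue
  process C: level=3
    C->A: in-degree(A)=0, level(A)=4, enqueue
  process A: level=4
All levels: A:4, B:2, C:3, D:1, E:0, F:0, G:2

Answer: A:4, B:2, C:3, D:1, E:0, F:0, G:2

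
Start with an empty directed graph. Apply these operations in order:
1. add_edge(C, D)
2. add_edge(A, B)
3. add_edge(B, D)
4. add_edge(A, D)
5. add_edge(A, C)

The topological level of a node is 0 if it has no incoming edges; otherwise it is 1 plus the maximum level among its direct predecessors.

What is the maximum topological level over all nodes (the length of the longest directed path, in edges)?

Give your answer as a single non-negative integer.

Answer: 2

Derivation:
Op 1: add_edge(C, D). Edges now: 1
Op 2: add_edge(A, B). Edges now: 2
Op 3: add_edge(B, D). Edges now: 3
Op 4: add_edge(A, D). Edges now: 4
Op 5: add_edge(A, C). Edges now: 5
Compute levels (Kahn BFS):
  sources (in-degree 0): A
  process A: level=0
    A->B: in-degree(B)=0, level(B)=1, enqueue
    A->C: in-degree(C)=0, level(C)=1, enqueue
    A->D: in-degree(D)=2, level(D)>=1
  process B: level=1
    B->D: in-degree(D)=1, level(D)>=2
  process C: level=1
    C->D: in-degree(D)=0, level(D)=2, enqueue
  process D: level=2
All levels: A:0, B:1, C:1, D:2
max level = 2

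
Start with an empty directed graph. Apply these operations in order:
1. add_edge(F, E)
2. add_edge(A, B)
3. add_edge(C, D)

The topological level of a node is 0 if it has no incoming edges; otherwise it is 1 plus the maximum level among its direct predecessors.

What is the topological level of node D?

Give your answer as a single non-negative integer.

Answer: 1

Derivation:
Op 1: add_edge(F, E). Edges now: 1
Op 2: add_edge(A, B). Edges now: 2
Op 3: add_edge(C, D). Edges now: 3
Compute levels (Kahn BFS):
  sources (in-degree 0): A, C, F
  process A: level=0
    A->B: in-degree(B)=0, level(B)=1, enqueue
  process C: level=0
    C->D: in-degree(D)=0, level(D)=1, enqueue
  process F: level=0
    F->E: in-degree(E)=0, level(E)=1, enqueue
  process B: level=1
  process D: level=1
  process E: level=1
All levels: A:0, B:1, C:0, D:1, E:1, F:0
level(D) = 1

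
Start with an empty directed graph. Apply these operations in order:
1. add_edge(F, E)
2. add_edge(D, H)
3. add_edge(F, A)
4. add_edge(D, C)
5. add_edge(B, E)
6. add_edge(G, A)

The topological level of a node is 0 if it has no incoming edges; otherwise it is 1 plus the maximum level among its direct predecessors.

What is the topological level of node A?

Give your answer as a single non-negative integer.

Op 1: add_edge(F, E). Edges now: 1
Op 2: add_edge(D, H). Edges now: 2
Op 3: add_edge(F, A). Edges now: 3
Op 4: add_edge(D, C). Edges now: 4
Op 5: add_edge(B, E). Edges now: 5
Op 6: add_edge(G, A). Edges now: 6
Compute levels (Kahn BFS):
  sources (in-degree 0): B, D, F, G
  process B: level=0
    B->E: in-degree(E)=1, level(E)>=1
  process D: level=0
    D->C: in-degree(C)=0, level(C)=1, enqueue
    D->H: in-degree(H)=0, level(H)=1, enqueue
  process F: level=0
    F->A: in-degree(A)=1, level(A)>=1
    F->E: in-degree(E)=0, level(E)=1, enqueue
  process G: level=0
    G->A: in-degree(A)=0, level(A)=1, enqueue
  process C: level=1
  process H: level=1
  process E: level=1
  process A: level=1
All levels: A:1, B:0, C:1, D:0, E:1, F:0, G:0, H:1
level(A) = 1

Answer: 1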